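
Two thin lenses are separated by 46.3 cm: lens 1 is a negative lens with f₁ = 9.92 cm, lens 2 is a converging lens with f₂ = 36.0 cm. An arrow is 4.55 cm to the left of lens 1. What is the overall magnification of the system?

f₁ = −9.92 cm (diverging).
Lens 1: 1/d_i1 = 1/(-9.92) − 1/(4.55) = -0.3206, so d_i1 = -3.119 cm; m₁ = −d_i1/d_o1 = +0.6855.
d_o2 = 46.3 − (-3.119) = 49.42 cm.
Lens 2: 1/d_i2 = 1/(36.0) − 1/(49.42) = 0.007543, so d_i2 = 132.6 cm; m₂ = −d_i2/d_o2 = -2.683.
m = m₁·m₂ = (+0.6855)(-2.683) = -1.84.

m = -1.84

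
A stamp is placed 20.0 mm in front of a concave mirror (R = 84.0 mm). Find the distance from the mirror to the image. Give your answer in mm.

38.2 mm

f = R/2 = 84.0/2 = 42.00 mm.
Mirror equation: 1/v = 1/f − 1/u = 1/(42.00) − 1/(20.0) = 0.02381 − 0.05000 = -0.02619, so v = -38.2 mm.
The image is virtual, upright and enlarged, behind the mirror.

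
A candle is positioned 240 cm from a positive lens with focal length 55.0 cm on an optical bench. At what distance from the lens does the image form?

Thin-lens equation: 1/v = 1/f − 1/u = 1/(55.00) − 1/(240) = 0.01818 − 0.004167 = 0.01402, so v = 71.4 cm.
The image is real, inverted and reduced, on the far side of the lens.

71.4 cm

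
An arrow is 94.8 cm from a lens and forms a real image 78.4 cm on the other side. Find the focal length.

f = 42.9 cm (converging)

Real image ⇒ d_i = +78.4 cm.
1/f = 1/d_o + 1/d_i = 1/(94.8) + 1/(78.4) = 0.02330, so f = 42.9 cm.
Since f is positive, the lens is converging.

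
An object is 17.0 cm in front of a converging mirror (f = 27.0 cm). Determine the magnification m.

1/d_i = 1/f − 1/d_o = 1/(27.00) − 1/(17.0) = -0.02179, so d_i = -45.90 cm.
m = −d_i/d_o = −(-45.90)/(17.0) = +2.70.
The image is virtual, upright and enlarged, behind the mirror.

m = +2.70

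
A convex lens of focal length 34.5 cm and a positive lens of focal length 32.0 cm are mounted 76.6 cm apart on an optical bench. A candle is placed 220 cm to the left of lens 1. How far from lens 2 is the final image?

310 cm

Lens 1: 1/d_i1 = 1/f₁ − 1/d_o1 = 1/(34.5) − 1/(220) = 0.02444, so d_i1 = 40.92 cm.
The intermediate image is 40.92 cm to the right of lens 1, which is 76.6 − (40.92) = 35.68 cm to the left of lens 2, so d_o2 = +35.68 cm.
Lens 2: 1/d_i2 = 1/f₂ − 1/d_o2 = 1/(32.0) − 1/(35.68) = 0.003223, so d_i2 = 310 cm.
The final image is real, 310 cm to the right of lens 2 (overall magnification ≈ 1.6).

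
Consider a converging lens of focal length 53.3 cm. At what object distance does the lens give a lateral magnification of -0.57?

m = −d_i/d_o ⇒ d_i = −m·d_o.
1/f = 1/d_o + 1/d_i = 1/d_o − 1/(m·d_o) = (1 − 1/m)/d_o, so d_o = f(1 − 1/m) = (53.30)(1 − 1/(-0.57)) = 147 cm.

147 cm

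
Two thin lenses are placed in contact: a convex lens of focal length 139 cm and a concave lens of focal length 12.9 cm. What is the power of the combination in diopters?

P₁ = 1/f₁ = 1/(1.39 m) = +0.7194 D; P₂ = 1/f₂ = 1/(-0.129 m) = -7.752 D.
For thin lenses in contact, P = P₁ + P₂ = (+0.7194) + (-7.752) = -7.03 D.

P = -7.03 D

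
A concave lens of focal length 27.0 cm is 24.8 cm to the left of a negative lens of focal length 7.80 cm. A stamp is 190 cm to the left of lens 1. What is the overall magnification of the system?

m = +0.0173

f₁ = −27.0 cm (diverging).
Lens 1: 1/d_i1 = 1/(-27.0) − 1/(190) = -0.04230, so d_i1 = -23.64 cm; m₁ = −d_i1/d_o1 = +0.1244.
d_o2 = 24.8 − (-23.64) = 48.44 cm.
f₂ = −7.80 cm (diverging).
Lens 2: 1/d_i2 = 1/(-7.80) − 1/(48.44) = -0.1488, so d_i2 = -6.718 cm; m₂ = −d_i2/d_o2 = +0.1387.
m = m₁·m₂ = (+0.1244)(+0.1387) = +0.0173.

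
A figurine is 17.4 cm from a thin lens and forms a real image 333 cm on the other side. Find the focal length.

Real image ⇒ d_i = +333 cm.
1/f = 1/d_o + 1/d_i = 1/(17.4) + 1/(333) = 0.06047, so f = 16.5 cm.
Since f is positive, the thin lens is converging.

f = 16.5 cm (converging)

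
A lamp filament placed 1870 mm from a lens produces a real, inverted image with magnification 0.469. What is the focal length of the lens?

f = 597 mm (converging)

m = −d_i/d_o ⇒ d_i = −m·d_o = −(-0.469)·(1870) = 877.0 mm.
1/f = 1/d_o + 1/d_i = 1/(1870) + 1/(877.0) = 0.001675, so f = 597 mm.
Since f is positive, the lens is converging.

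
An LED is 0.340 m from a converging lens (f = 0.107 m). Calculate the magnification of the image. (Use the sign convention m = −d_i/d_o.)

m = -0.459

1/d_i = 1/f − 1/d_o = 1/(0.1070) − 1/(0.340) = 6.405, so d_i = 0.1561 m.
m = −d_i/d_o = −(0.1561)/(0.340) = -0.459.
The image is real, inverted and reduced, on the far side of the lens.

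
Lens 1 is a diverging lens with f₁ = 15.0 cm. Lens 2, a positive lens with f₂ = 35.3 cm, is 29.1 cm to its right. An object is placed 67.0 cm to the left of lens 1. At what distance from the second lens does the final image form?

Lens 1 is diverging, so f₁ = −15.0 cm.
Lens 1: 1/d_i1 = 1/f₁ − 1/d_o1 = 1/(-15.0) − 1/(67.0) = -0.08159, so d_i1 = -12.26 cm.
The intermediate image is 12.26 cm to the left of lens 1 (virtual), which is 29.1 − (-12.26) = 41.36 cm to the left of lens 2, so d_o2 = +41.36 cm.
Lens 2: 1/d_i2 = 1/f₂ − 1/d_o2 = 1/(35.3) − 1/(41.36) = 0.004151, so d_i2 = 241 cm.
The final image is real, 241 cm to the right of lens 2 (overall magnification ≈ -1.1).

241 cm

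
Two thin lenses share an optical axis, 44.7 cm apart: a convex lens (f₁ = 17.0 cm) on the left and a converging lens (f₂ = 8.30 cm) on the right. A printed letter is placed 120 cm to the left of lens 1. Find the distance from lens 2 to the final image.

Lens 1: 1/d_i1 = 1/f₁ − 1/d_o1 = 1/(17.0) − 1/(120) = 0.05049, so d_i1 = 19.81 cm.
The intermediate image is 19.81 cm to the right of lens 1, which is 44.7 − (19.81) = 24.89 cm to the left of lens 2, so d_o2 = +24.89 cm.
Lens 2: 1/d_i2 = 1/f₂ − 1/d_o2 = 1/(8.30) − 1/(24.89) = 0.08031, so d_i2 = 12.5 cm.
The final image is real, 12.5 cm to the right of lens 2 (overall magnification ≈ 0.083).

12.5 cm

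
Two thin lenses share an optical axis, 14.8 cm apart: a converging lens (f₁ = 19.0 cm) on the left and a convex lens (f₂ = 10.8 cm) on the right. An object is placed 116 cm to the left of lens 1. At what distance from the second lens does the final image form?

4.57 cm

Lens 1: 1/d_i1 = 1/f₁ − 1/d_o1 = 1/(19.0) − 1/(116) = 0.04401, so d_i1 = 22.72 cm.
The intermediate image is 22.72 cm to the right of lens 1, which lies 7.920 cm to the right of lens 2 — a virtual object — so d_o2 = −7.920 cm.
Lens 2: 1/d_i2 = 1/f₂ − 1/d_o2 = 1/(10.8) − 1/(-7.920) = 0.2189, so d_i2 = 4.57 cm.
The final image is real, 4.57 cm to the right of lens 2 (overall magnification ≈ -0.11).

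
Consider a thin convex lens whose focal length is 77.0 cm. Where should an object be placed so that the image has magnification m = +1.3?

m = −d_i/d_o ⇒ d_i = −m·d_o.
1/f = 1/d_o + 1/d_i = 1/d_o − 1/(m·d_o) = (1 − 1/m)/d_o, so d_o = f(1 − 1/m) = (77.00)(1 − 1/(+1.3)) = 17.8 cm.

17.8 cm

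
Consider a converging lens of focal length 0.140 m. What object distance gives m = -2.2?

m = −d_i/d_o ⇒ d_i = −m·d_o.
1/f = 1/d_o + 1/d_i = 1/d_o − 1/(m·d_o) = (1 − 1/m)/d_o, so d_o = f(1 − 1/m) = (0.1400)(1 − 1/(-2.2)) = 0.204 m.

0.204 m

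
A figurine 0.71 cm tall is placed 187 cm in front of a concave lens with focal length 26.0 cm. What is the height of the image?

For a concave lens, f = -26.0 cm.
1/d_i = 1/f − 1/d_o = 1/(-26.00) − 1/(187) = -0.04381, so d_i = -22.83 cm.
m = −d_i/d_o = +0.1221.
|h_i| = |m|·h_o = 0.1221 × 0.71 = 0.0867 cm. The image is virtual, upright and reduced, on the same side as the object.

0.0867 cm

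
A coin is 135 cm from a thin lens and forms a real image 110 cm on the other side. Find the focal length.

f = 60.6 cm (converging)

Real image ⇒ d_i = +110 cm.
1/f = 1/d_o + 1/d_i = 1/(135) + 1/(110) = 0.01650, so f = 60.6 cm.
Since f is positive, the thin lens is converging.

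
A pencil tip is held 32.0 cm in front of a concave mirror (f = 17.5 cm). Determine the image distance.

38.6 cm

Mirror equation: 1/d_i = 1/f − 1/d_o = 1/(17.50) − 1/(32.0) = 0.05714 − 0.03125 = 0.02589, so d_i = 38.6 cm.
The image is real, inverted and enlarged, in front of the mirror.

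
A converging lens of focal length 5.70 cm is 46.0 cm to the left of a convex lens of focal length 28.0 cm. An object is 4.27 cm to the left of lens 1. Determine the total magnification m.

m = -3.19

Lens 1: 1/d_i1 = 1/(5.70) − 1/(4.27) = -0.05875, so d_i1 = -17.02 cm; m₁ = −d_i1/d_o1 = +3.986.
d_o2 = 46.0 − (-17.02) = 63.02 cm.
Lens 2: 1/d_i2 = 1/(28.0) − 1/(63.02) = 0.01985, so d_i2 = 50.39 cm; m₂ = −d_i2/d_o2 = -0.7995.
m = m₁·m₂ = (+3.986)(-0.7995) = -3.19.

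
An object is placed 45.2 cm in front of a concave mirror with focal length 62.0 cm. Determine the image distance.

Mirror equation: 1/v = 1/f − 1/u = 1/(62.00) − 1/(45.2) = 0.01613 − 0.02212 = -0.005995, so v = -167 cm.
The image is virtual, upright and enlarged, behind the mirror.

167 cm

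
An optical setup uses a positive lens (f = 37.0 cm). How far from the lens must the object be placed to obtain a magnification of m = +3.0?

24.7 cm

m = −d_i/d_o ⇒ d_i = −m·d_o.
1/f = 1/d_o + 1/d_i = 1/d_o − 1/(m·d_o) = (1 − 1/m)/d_o, so d_o = f(1 − 1/m) = (37.00)(1 − 1/(+3.0)) = 24.7 cm.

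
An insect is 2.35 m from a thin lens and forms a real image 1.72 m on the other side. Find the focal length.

Real image ⇒ d_i = +1.72 m.
1/f = 1/d_o + 1/d_i = 1/(2.35) + 1/(1.72) = 1.007, so f = 0.993 m.
Since f is positive, the thin lens is converging.

f = 0.993 m (converging)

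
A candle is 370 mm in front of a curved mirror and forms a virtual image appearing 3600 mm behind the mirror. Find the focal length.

f = 412 mm (concave)

Virtual image ⇒ d_i = −3600 mm.
1/f = 1/d_o + 1/d_i = 1/(370) + 1/(-3600) = 0.002425, so f = 412 mm.
Since f is positive, the curved mirror is concave.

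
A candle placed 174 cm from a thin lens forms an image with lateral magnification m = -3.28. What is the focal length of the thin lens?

m = −d_i/d_o ⇒ d_i = −m·d_o = −(-3.28)·(174) = 570.7 cm.
1/f = 1/d_o + 1/d_i = 1/(174) + 1/(570.7) = 0.007499, so f = 133 cm.
Since f is positive, the thin lens is converging.

f = 133 cm (converging)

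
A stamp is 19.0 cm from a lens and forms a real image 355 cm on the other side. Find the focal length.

f = 18.0 cm (converging)

Real image ⇒ d_i = +355 cm.
1/f = 1/d_o + 1/d_i = 1/(19.0) + 1/(355) = 0.05545, so f = 18.0 cm.
Since f is positive, the lens is converging.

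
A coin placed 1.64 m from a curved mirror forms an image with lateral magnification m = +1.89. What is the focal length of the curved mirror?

f = 3.48 m (concave)

m = −d_i/d_o ⇒ d_i = −m·d_o = −(+1.89)·(1.64) = -3.100 m.
1/f = 1/d_o + 1/d_i = 1/(1.64) + 1/(-3.100) = 0.2872, so f = 3.48 m.
Since f is positive, the curved mirror is concave.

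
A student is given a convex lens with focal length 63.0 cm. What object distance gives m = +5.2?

m = −d_i/d_o ⇒ d_i = −m·d_o.
1/f = 1/d_o + 1/d_i = 1/d_o − 1/(m·d_o) = (1 − 1/m)/d_o, so d_o = f(1 − 1/m) = (63.00)(1 − 1/(+5.2)) = 50.9 cm.

50.9 cm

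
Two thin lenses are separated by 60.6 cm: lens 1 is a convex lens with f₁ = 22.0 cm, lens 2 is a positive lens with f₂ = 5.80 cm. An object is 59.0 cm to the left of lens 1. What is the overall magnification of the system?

m = +0.175

Lens 1: 1/d_i1 = 1/(22.0) − 1/(59.0) = 0.02851, so d_i1 = 35.08 cm; m₁ = −d_i1/d_o1 = -0.5946.
d_o2 = 60.6 − (35.08) = 25.52 cm.
Lens 2: 1/d_i2 = 1/(5.80) − 1/(25.52) = 0.1332, so d_i2 = 7.506 cm; m₂ = −d_i2/d_o2 = -0.2941.
m = m₁·m₂ = (-0.5946)(-0.2941) = +0.175.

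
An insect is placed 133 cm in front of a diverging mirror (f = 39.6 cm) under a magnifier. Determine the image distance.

30.5 cm

For a diverging mirror, f = -39.6 cm.
Mirror equation: 1/d_i = 1/f − 1/d_o = 1/(-39.60) − 1/(133) = -0.02525 − 0.007519 = -0.03277, so d_i = -30.5 cm.
The image is virtual, upright and reduced, behind the mirror.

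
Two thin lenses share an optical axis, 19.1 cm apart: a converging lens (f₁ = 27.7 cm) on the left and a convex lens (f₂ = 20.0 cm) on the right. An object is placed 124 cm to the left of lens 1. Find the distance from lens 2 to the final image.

Lens 1: 1/d_i1 = 1/f₁ − 1/d_o1 = 1/(27.7) − 1/(124) = 0.02804, so d_i1 = 35.67 cm.
The intermediate image is 35.67 cm to the right of lens 1, which lies 16.57 cm to the right of lens 2 — a virtual object — so d_o2 = −16.57 cm.
Lens 2: 1/d_i2 = 1/f₂ − 1/d_o2 = 1/(20.0) − 1/(-16.57) = 0.1104, so d_i2 = 9.06 cm.
The final image is real, 9.06 cm to the right of lens 2 (overall magnification ≈ -0.16).

9.06 cm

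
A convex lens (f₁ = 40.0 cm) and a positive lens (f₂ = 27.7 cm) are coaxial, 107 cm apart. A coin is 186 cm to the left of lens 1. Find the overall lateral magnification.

Lens 1: 1/d_i1 = 1/(40.0) − 1/(186) = 0.01962, so d_i1 = 50.96 cm; m₁ = −d_i1/d_o1 = -0.2740.
d_o2 = 107 − (50.96) = 56.04 cm.
Lens 2: 1/d_i2 = 1/(27.7) − 1/(56.04) = 0.01826, so d_i2 = 54.77 cm; m₂ = −d_i2/d_o2 = -0.9774.
m = m₁·m₂ = (-0.2740)(-0.9774) = +0.268.

m = +0.268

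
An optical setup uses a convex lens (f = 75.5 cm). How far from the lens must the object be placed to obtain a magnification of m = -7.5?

85.6 cm

m = −d_i/d_o ⇒ d_i = −m·d_o.
1/f = 1/d_o + 1/d_i = 1/d_o − 1/(m·d_o) = (1 − 1/m)/d_o, so d_o = f(1 − 1/m) = (75.50)(1 − 1/(-7.5)) = 85.6 cm.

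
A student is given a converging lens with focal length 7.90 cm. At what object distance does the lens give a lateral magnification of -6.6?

9.10 cm

m = −d_i/d_o ⇒ d_i = −m·d_o.
1/f = 1/d_o + 1/d_i = 1/d_o − 1/(m·d_o) = (1 − 1/m)/d_o, so d_o = f(1 − 1/m) = (7.900)(1 − 1/(-6.6)) = 9.10 cm.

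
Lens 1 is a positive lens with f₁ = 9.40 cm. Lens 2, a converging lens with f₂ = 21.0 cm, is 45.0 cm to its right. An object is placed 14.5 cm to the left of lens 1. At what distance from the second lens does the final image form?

141 cm

Lens 1: 1/d_i1 = 1/f₁ − 1/d_o1 = 1/(9.40) − 1/(14.5) = 0.03742, so d_i1 = 26.73 cm.
The intermediate image is 26.73 cm to the right of lens 1, which is 45.0 − (26.73) = 18.27 cm to the left of lens 2, so d_o2 = +18.27 cm.
Lens 2: 1/d_i2 = 1/f₂ − 1/d_o2 = 1/(21.0) − 1/(18.27) = -0.007115, so d_i2 = -141 cm.
The final image is virtual, 141 cm to the left of lens 2 (overall magnification ≈ -14).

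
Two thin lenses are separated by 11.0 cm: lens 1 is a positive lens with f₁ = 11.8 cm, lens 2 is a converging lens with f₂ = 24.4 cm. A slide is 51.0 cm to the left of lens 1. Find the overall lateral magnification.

Lens 1: 1/d_i1 = 1/(11.8) − 1/(51.0) = 0.06514, so d_i1 = 15.35 cm; m₁ = −d_i1/d_o1 = -0.3010.
d_o2 = 11.0 − (15.35) = -4.350 cm (virtual object).
Lens 2: 1/d_i2 = 1/(24.4) − 1/(-4.350) = 0.2709, so d_i2 = 3.692 cm; m₂ = −d_i2/d_o2 = +0.8487.
m = m₁·m₂ = (-0.3010)(+0.8487) = -0.255.

m = -0.255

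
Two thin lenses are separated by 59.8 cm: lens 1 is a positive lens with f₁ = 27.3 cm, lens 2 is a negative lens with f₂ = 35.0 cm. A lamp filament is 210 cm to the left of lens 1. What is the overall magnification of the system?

Lens 1: 1/d_i1 = 1/(27.3) − 1/(210) = 0.03187, so d_i1 = 31.38 cm; m₁ = −d_i1/d_o1 = -0.1494.
d_o2 = 59.8 − (31.38) = 28.42 cm.
f₂ = −35.0 cm (diverging).
Lens 2: 1/d_i2 = 1/(-35.0) − 1/(28.42) = -0.06376, so d_i2 = -15.68 cm; m₂ = −d_i2/d_o2 = +0.5519.
m = m₁·m₂ = (-0.1494)(+0.5519) = -0.0825.

m = -0.0825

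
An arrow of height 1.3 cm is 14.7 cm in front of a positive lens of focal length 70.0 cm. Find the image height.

1/d_i = 1/f − 1/d_o = 1/(70.00) − 1/(14.7) = -0.05374, so d_i = -18.61 cm.
m = −d_i/d_o = +1.266.
|h_i| = |m|·h_o = 1.266 × 1.3 = 1.65 cm. The image is virtual, upright and enlarged, on the same side as the object.

1.65 cm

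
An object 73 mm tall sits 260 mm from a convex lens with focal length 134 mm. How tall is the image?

77.6 mm

1/d_i = 1/f − 1/d_o = 1/(134.0) − 1/(260) = 0.003617, so d_i = 276.5 mm.
m = −d_i/d_o = -1.063.
|h_i| = |m|·h_o = 1.063 × 73 = 77.6 mm. The image is real, inverted and enlarged, on the far side of the lens.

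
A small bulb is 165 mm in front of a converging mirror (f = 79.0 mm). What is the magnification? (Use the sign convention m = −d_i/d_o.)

m = -0.919

1/d_i = 1/f − 1/d_o = 1/(79.00) − 1/(165) = 0.006598, so d_i = 151.6 mm.
m = −d_i/d_o = −(151.6)/(165) = -0.919.
The image is real, inverted and reduced, in front of the mirror.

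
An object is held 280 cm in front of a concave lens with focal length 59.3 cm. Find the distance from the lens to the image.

48.9 cm

For a concave lens, f = -59.3 cm.
Thin-lens equation: 1/s_i = 1/f − 1/s_o = 1/(-59.30) − 1/(280) = -0.01686 − 0.003571 = -0.02043, so s_i = -48.9 cm.
The image is virtual, upright and reduced, on the same side as the object.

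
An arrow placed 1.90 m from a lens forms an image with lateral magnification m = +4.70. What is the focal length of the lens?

m = −d_i/d_o ⇒ d_i = −m·d_o = −(+4.70)·(1.90) = -8.930 m.
1/f = 1/d_o + 1/d_i = 1/(1.90) + 1/(-8.930) = 0.4143, so f = 2.41 m.
Since f is positive, the lens is converging.

f = 2.41 m (converging)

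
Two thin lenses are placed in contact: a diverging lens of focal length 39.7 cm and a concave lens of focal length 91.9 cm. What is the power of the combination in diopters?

P = -3.61 D

P₁ = 1/f₁ = 1/(-0.397 m) = -2.519 D; P₂ = 1/f₂ = 1/(-0.919 m) = -1.088 D.
For thin lenses in contact, P = P₁ + P₂ = (-2.519) + (-1.088) = -3.61 D.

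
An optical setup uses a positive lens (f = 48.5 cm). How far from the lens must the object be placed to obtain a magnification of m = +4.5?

37.7 cm

m = −d_i/d_o ⇒ d_i = −m·d_o.
1/f = 1/d_o + 1/d_i = 1/d_o − 1/(m·d_o) = (1 − 1/m)/d_o, so d_o = f(1 − 1/m) = (48.50)(1 − 1/(+4.5)) = 37.7 cm.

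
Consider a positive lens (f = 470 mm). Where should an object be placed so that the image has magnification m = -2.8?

m = −d_i/d_o ⇒ d_i = −m·d_o.
1/f = 1/d_o + 1/d_i = 1/d_o − 1/(m·d_o) = (1 − 1/m)/d_o, so d_o = f(1 − 1/m) = (470.0)(1 − 1/(-2.8)) = 638 mm.

638 mm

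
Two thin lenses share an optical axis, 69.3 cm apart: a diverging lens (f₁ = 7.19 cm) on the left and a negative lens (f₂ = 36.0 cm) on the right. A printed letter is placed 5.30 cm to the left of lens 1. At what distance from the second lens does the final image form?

24.0 cm

Lens 1 is diverging, so f₁ = −7.19 cm.
Lens 1: 1/d_i1 = 1/f₁ − 1/d_o1 = 1/(-7.19) − 1/(5.30) = -0.3278, so d_i1 = -3.051 cm.
The intermediate image is 3.051 cm to the left of lens 1 (virtual), which is 69.3 − (-3.051) = 72.35 cm to the left of lens 2, so d_o2 = +72.35 cm.
Lens 2 is diverging, so f₂ = −36.0 cm.
Lens 2: 1/d_i2 = 1/f₂ − 1/d_o2 = 1/(-36.0) − 1/(72.35) = -0.04160, so d_i2 = -24.0 cm.
The final image is virtual, 24.0 cm to the left of lens 2 (overall magnification ≈ 0.19).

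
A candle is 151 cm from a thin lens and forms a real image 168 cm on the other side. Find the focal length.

f = 79.5 cm (converging)

Real image ⇒ d_i = +168 cm.
1/f = 1/d_o + 1/d_i = 1/(151) + 1/(168) = 0.01257, so f = 79.5 cm.
Since f is positive, the thin lens is converging.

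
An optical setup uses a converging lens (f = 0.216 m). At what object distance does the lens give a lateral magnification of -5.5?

0.255 m

m = −d_i/d_o ⇒ d_i = −m·d_o.
1/f = 1/d_o + 1/d_i = 1/d_o − 1/(m·d_o) = (1 − 1/m)/d_o, so d_o = f(1 − 1/m) = (0.2160)(1 − 1/(-5.5)) = 0.255 m.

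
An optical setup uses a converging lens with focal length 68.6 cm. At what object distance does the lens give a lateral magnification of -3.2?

m = −d_i/d_o ⇒ d_i = −m·d_o.
1/f = 1/d_o + 1/d_i = 1/d_o − 1/(m·d_o) = (1 − 1/m)/d_o, so d_o = f(1 − 1/m) = (68.60)(1 − 1/(-3.2)) = 90.0 cm.

90.0 cm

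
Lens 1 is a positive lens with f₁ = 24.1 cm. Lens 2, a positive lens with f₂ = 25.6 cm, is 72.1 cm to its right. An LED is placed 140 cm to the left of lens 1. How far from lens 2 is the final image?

Lens 1: 1/d_i1 = 1/f₁ − 1/d_o1 = 1/(24.1) − 1/(140) = 0.03435, so d_i1 = 29.11 cm.
The intermediate image is 29.11 cm to the right of lens 1, which is 72.1 − (29.11) = 42.99 cm to the left of lens 2, so d_o2 = +42.99 cm.
Lens 2: 1/d_i2 = 1/f₂ − 1/d_o2 = 1/(25.6) − 1/(42.99) = 0.01580, so d_i2 = 63.3 cm.
The final image is real, 63.3 cm to the right of lens 2 (overall magnification ≈ 0.31).

63.3 cm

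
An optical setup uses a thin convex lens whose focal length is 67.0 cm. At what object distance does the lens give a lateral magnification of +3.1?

m = −d_i/d_o ⇒ d_i = −m·d_o.
1/f = 1/d_o + 1/d_i = 1/d_o − 1/(m·d_o) = (1 − 1/m)/d_o, so d_o = f(1 − 1/m) = (67.00)(1 − 1/(+3.1)) = 45.4 cm.

45.4 cm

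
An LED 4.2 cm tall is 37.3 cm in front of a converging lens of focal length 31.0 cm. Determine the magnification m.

1/d_i = 1/f − 1/d_o = 1/(31.00) − 1/(37.3) = 0.005448, so d_i = 183.5 cm.
m = −d_i/d_o = −(183.5)/(37.3) = -4.92.
The image is real, inverted and enlarged, on the far side of the lens.

m = -4.92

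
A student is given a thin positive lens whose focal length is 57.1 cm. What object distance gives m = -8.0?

64.2 cm

m = −d_i/d_o ⇒ d_i = −m·d_o.
1/f = 1/d_o + 1/d_i = 1/d_o − 1/(m·d_o) = (1 − 1/m)/d_o, so d_o = f(1 − 1/m) = (57.10)(1 − 1/(-8.0)) = 64.2 cm.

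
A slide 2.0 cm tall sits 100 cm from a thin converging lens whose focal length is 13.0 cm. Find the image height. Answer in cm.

1/d_i = 1/f − 1/d_o = 1/(13.00) − 1/(100) = 0.06692, so d_i = 14.94 cm.
m = −d_i/d_o = -0.1494.
|h_i| = |m|·h_o = 0.1494 × 2.0 = 0.299 cm. The image is real, inverted and reduced, on the far side of the lens.

0.299 cm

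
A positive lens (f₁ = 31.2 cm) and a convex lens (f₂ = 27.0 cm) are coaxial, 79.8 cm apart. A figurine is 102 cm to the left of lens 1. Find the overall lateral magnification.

m = +1.52

Lens 1: 1/d_i1 = 1/(31.2) − 1/(102) = 0.02225, so d_i1 = 44.95 cm; m₁ = −d_i1/d_o1 = -0.4407.
d_o2 = 79.8 − (44.95) = 34.85 cm.
Lens 2: 1/d_i2 = 1/(27.0) − 1/(34.85) = 0.008343, so d_i2 = 119.9 cm; m₂ = −d_i2/d_o2 = -3.439.
m = m₁·m₂ = (-0.4407)(-3.439) = +1.52.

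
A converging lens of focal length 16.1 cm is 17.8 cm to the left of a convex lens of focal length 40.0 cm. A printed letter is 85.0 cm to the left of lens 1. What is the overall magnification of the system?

m = -0.222

Lens 1: 1/d_i1 = 1/(16.1) − 1/(85.0) = 0.05035, so d_i1 = 19.86 cm; m₁ = −d_i1/d_o1 = -0.2336.
d_o2 = 17.8 − (19.86) = -2.060 cm (virtual object).
Lens 2: 1/d_i2 = 1/(40.0) − 1/(-2.060) = 0.5104, so d_i2 = 1.959 cm; m₂ = −d_i2/d_o2 = +0.9510.
m = m₁·m₂ = (-0.2336)(+0.9510) = -0.222.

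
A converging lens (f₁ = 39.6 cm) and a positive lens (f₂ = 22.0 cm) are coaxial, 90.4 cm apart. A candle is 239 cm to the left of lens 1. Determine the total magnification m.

Lens 1: 1/d_i1 = 1/(39.6) − 1/(239) = 0.02107, so d_i1 = 47.46 cm; m₁ = −d_i1/d_o1 = -0.1986.
d_o2 = 90.4 − (47.46) = 42.94 cm.
Lens 2: 1/d_i2 = 1/(22.0) − 1/(42.94) = 0.02217, so d_i2 = 45.11 cm; m₂ = −d_i2/d_o2 = -1.051.
m = m₁·m₂ = (-0.1986)(-1.051) = +0.209.

m = +0.209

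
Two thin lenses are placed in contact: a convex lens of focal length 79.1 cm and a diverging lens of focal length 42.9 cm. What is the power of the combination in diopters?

P₁ = 1/f₁ = 1/(0.791 m) = +1.264 D; P₂ = 1/f₂ = 1/(-0.429 m) = -2.331 D.
For thin lenses in contact, P = P₁ + P₂ = (+1.264) + (-2.331) = -1.07 D.

P = -1.07 D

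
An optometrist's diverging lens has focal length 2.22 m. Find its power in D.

P = -0.450 D

For a diverging lens, f = −2.22 m.
P = 1/f = 1/(-2.22 m) = -0.450 D.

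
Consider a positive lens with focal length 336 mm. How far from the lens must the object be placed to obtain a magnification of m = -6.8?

385 mm

m = −d_i/d_o ⇒ d_i = −m·d_o.
1/f = 1/d_o + 1/d_i = 1/d_o − 1/(m·d_o) = (1 − 1/m)/d_o, so d_o = f(1 − 1/m) = (336.0)(1 − 1/(-6.8)) = 385 mm.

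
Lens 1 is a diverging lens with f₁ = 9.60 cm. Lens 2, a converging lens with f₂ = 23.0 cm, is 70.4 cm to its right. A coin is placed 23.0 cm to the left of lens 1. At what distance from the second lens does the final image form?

32.8 cm

Lens 1 is diverging, so f₁ = −9.60 cm.
Lens 1: 1/d_i1 = 1/f₁ − 1/d_o1 = 1/(-9.60) − 1/(23.0) = -0.1476, so d_i1 = -6.773 cm.
The intermediate image is 6.773 cm to the left of lens 1 (virtual), which is 70.4 − (-6.773) = 77.17 cm to the left of lens 2, so d_o2 = +77.17 cm.
Lens 2: 1/d_i2 = 1/f₂ − 1/d_o2 = 1/(23.0) − 1/(77.17) = 0.03052, so d_i2 = 32.8 cm.
The final image is real, 32.8 cm to the right of lens 2 (overall magnification ≈ -0.13).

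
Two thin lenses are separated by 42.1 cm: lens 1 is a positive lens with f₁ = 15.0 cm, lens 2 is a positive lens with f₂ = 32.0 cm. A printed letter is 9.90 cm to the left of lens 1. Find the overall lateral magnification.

Lens 1: 1/d_i1 = 1/(15.0) − 1/(9.90) = -0.03434, so d_i1 = -29.12 cm; m₁ = −d_i1/d_o1 = +2.941.
d_o2 = 42.1 − (-29.12) = 71.22 cm.
Lens 2: 1/d_i2 = 1/(32.0) − 1/(71.22) = 0.01721, so d_i2 = 58.11 cm; m₂ = −d_i2/d_o2 = -0.8159.
m = m₁·m₂ = (+2.941)(-0.8159) = -2.40.

m = -2.40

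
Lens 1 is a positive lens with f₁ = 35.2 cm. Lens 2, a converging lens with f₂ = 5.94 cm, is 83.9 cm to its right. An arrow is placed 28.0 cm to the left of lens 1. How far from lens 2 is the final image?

Lens 1: 1/d_i1 = 1/f₁ − 1/d_o1 = 1/(35.2) − 1/(28.0) = -0.007305, so d_i1 = -136.9 cm.
The intermediate image is 136.9 cm to the left of lens 1 (virtual), which is 83.9 − (-136.9) = 220.8 cm to the left of lens 2, so d_o2 = +220.8 cm.
Lens 2: 1/d_i2 = 1/f₂ − 1/d_o2 = 1/(5.94) − 1/(220.8) = 0.1638, so d_i2 = 6.10 cm.
The final image is real, 6.10 cm to the right of lens 2 (overall magnification ≈ -0.14).

6.10 cm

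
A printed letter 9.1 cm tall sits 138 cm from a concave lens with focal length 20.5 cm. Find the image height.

For a concave lens, f = -20.5 cm.
1/d_i = 1/f − 1/d_o = 1/(-20.50) − 1/(138) = -0.05603, so d_i = -17.85 cm.
m = −d_i/d_o = +0.1293.
|h_i| = |m|·h_o = 0.1293 × 9.1 = 1.18 cm. The image is virtual, upright and reduced, on the same side as the object.

1.18 cm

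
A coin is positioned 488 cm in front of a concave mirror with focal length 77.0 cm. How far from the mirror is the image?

Mirror equation: 1/q = 1/f − 1/p = 1/(77.00) − 1/(488) = 0.01299 − 0.002049 = 0.01094, so q = 91.4 cm.
The image is real, inverted and reduced, in front of the mirror.

91.4 cm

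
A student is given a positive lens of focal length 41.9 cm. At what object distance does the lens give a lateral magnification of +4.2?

m = −d_i/d_o ⇒ d_i = −m·d_o.
1/f = 1/d_o + 1/d_i = 1/d_o − 1/(m·d_o) = (1 − 1/m)/d_o, so d_o = f(1 − 1/m) = (41.90)(1 − 1/(+4.2)) = 31.9 cm.

31.9 cm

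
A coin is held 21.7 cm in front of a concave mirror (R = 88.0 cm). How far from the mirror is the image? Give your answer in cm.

42.8 cm

f = R/2 = 88.0/2 = 44.00 cm.
Mirror equation: 1/q = 1/f − 1/p = 1/(44.00) − 1/(21.7) = 0.02273 − 0.04608 = -0.02336, so q = -42.8 cm.
The image is virtual, upright and enlarged, behind the mirror.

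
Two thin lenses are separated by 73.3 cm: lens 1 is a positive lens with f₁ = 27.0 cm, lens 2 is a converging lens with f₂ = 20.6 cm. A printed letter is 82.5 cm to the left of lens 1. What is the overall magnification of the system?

m = +0.798

Lens 1: 1/d_i1 = 1/(27.0) − 1/(82.5) = 0.02492, so d_i1 = 40.14 cm; m₁ = −d_i1/d_o1 = -0.4865.
d_o2 = 73.3 − (40.14) = 33.16 cm.
Lens 2: 1/d_i2 = 1/(20.6) − 1/(33.16) = 0.01839, so d_i2 = 54.39 cm; m₂ = −d_i2/d_o2 = -1.640.
m = m₁·m₂ = (-0.4865)(-1.640) = +0.798.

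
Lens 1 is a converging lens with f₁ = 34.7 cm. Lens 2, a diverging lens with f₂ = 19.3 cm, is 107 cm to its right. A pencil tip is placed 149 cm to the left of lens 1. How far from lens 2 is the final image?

Lens 1: 1/d_i1 = 1/f₁ − 1/d_o1 = 1/(34.7) − 1/(149) = 0.02211, so d_i1 = 45.23 cm.
The intermediate image is 45.23 cm to the right of lens 1, which is 107 − (45.23) = 61.77 cm to the left of lens 2, so d_o2 = +61.77 cm.
Lens 2 is diverging, so f₂ = −19.3 cm.
Lens 2: 1/d_i2 = 1/f₂ − 1/d_o2 = 1/(-19.3) − 1/(61.77) = -0.06800, so d_i2 = -14.7 cm.
The final image is virtual, 14.7 cm to the left of lens 2 (overall magnification ≈ -0.072).

14.7 cm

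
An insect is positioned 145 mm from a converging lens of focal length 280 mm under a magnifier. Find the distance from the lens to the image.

301 mm

Thin-lens equation: 1/d_i = 1/f − 1/d_o = 1/(280.0) − 1/(145) = 0.003571 − 0.006897 = -0.003325, so d_i = -301 mm.
The image is virtual, upright and enlarged, on the same side as the object.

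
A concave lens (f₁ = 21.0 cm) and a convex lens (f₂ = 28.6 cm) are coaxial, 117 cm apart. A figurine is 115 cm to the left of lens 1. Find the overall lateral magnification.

m = -0.0416

f₁ = −21.0 cm (diverging).
Lens 1: 1/d_i1 = 1/(-21.0) − 1/(115) = -0.05631, so d_i1 = -17.76 cm; m₁ = −d_i1/d_o1 = +0.1544.
d_o2 = 117 − (-17.76) = 134.8 cm.
Lens 2: 1/d_i2 = 1/(28.6) − 1/(134.8) = 0.02755, so d_i2 = 36.30 cm; m₂ = −d_i2/d_o2 = -0.2693.
m = m₁·m₂ = (+0.1544)(-0.2693) = -0.0416.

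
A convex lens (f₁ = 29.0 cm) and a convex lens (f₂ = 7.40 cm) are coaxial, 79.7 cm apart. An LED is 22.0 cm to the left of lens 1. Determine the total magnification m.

m = -0.188

Lens 1: 1/d_i1 = 1/(29.0) − 1/(22.0) = -0.01097, so d_i1 = -91.14 cm; m₁ = −d_i1/d_o1 = +4.143.
d_o2 = 79.7 − (-91.14) = 170.8 cm.
Lens 2: 1/d_i2 = 1/(7.40) − 1/(170.8) = 0.1293, so d_i2 = 7.735 cm; m₂ = −d_i2/d_o2 = -0.04529.
m = m₁·m₂ = (+4.143)(-0.04529) = -0.188.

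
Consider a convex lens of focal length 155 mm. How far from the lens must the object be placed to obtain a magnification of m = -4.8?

187 mm

m = −d_i/d_o ⇒ d_i = −m·d_o.
1/f = 1/d_o + 1/d_i = 1/d_o − 1/(m·d_o) = (1 − 1/m)/d_o, so d_o = f(1 − 1/m) = (155.0)(1 − 1/(-4.8)) = 187 mm.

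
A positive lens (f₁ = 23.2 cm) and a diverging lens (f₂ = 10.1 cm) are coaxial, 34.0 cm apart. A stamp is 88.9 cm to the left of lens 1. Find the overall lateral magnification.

Lens 1: 1/d_i1 = 1/(23.2) − 1/(88.9) = 0.03185, so d_i1 = 31.39 cm; m₁ = −d_i1/d_o1 = -0.3531.
d_o2 = 34.0 − (31.39) = 2.610 cm.
f₂ = −10.1 cm (diverging).
Lens 2: 1/d_i2 = 1/(-10.1) − 1/(2.610) = -0.4822, so d_i2 = -2.074 cm; m₂ = −d_i2/d_o2 = +0.7946.
m = m₁·m₂ = (-0.3531)(+0.7946) = -0.281.

m = -0.281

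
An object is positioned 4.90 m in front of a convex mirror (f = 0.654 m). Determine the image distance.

0.577 m

For a convex mirror, f = -0.654 m.
Mirror equation: 1/v = 1/f − 1/u = 1/(-0.6540) − 1/(4.90) = -1.529 − 0.2041 = -1.733, so v = -0.577 m.
The image is virtual, upright and reduced, behind the mirror.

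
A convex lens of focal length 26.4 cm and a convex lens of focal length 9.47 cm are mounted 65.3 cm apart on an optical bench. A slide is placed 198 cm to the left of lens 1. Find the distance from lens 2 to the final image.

Lens 1: 1/d_i1 = 1/f₁ − 1/d_o1 = 1/(26.4) − 1/(198) = 0.03283, so d_i1 = 30.46 cm.
The intermediate image is 30.46 cm to the right of lens 1, which is 65.3 − (30.46) = 34.84 cm to the left of lens 2, so d_o2 = +34.84 cm.
Lens 2: 1/d_i2 = 1/f₂ − 1/d_o2 = 1/(9.47) − 1/(34.84) = 0.07689, so d_i2 = 13.0 cm.
The final image is real, 13.0 cm to the right of lens 2 (overall magnification ≈ 0.057).

13.0 cm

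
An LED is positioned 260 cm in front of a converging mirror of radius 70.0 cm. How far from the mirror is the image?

40.4 cm

f = R/2 = 70.0/2 = 35.00 cm.
Mirror equation: 1/d_i = 1/f − 1/d_o = 1/(35.00) − 1/(260) = 0.02857 − 0.003846 = 0.02473, so d_i = 40.4 cm.
The image is real, inverted and reduced, in front of the mirror.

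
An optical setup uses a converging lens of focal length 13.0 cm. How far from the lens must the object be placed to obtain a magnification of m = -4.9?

m = −d_i/d_o ⇒ d_i = −m·d_o.
1/f = 1/d_o + 1/d_i = 1/d_o − 1/(m·d_o) = (1 − 1/m)/d_o, so d_o = f(1 − 1/m) = (13.00)(1 − 1/(-4.9)) = 15.7 cm.

15.7 cm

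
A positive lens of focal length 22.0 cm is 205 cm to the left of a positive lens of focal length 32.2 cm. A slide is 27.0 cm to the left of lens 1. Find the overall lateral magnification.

Lens 1: 1/d_i1 = 1/(22.0) − 1/(27.0) = 0.008418, so d_i1 = 118.8 cm; m₁ = −d_i1/d_o1 = -4.400.
d_o2 = 205 − (118.8) = 86.20 cm.
Lens 2: 1/d_i2 = 1/(32.2) − 1/(86.20) = 0.01945, so d_i2 = 51.40 cm; m₂ = −d_i2/d_o2 = -0.5963.
m = m₁·m₂ = (-4.400)(-0.5963) = +2.62.

m = +2.62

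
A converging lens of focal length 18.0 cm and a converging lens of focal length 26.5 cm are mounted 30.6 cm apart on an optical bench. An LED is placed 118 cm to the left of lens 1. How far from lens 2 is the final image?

Lens 1: 1/d_i1 = 1/f₁ − 1/d_o1 = 1/(18.0) − 1/(118) = 0.04708, so d_i1 = 21.24 cm.
The intermediate image is 21.24 cm to the right of lens 1, which is 30.6 − (21.24) = 9.360 cm to the left of lens 2, so d_o2 = +9.360 cm.
Lens 2: 1/d_i2 = 1/f₂ − 1/d_o2 = 1/(26.5) − 1/(9.360) = -0.06910, so d_i2 = -14.5 cm.
The final image is virtual, 14.5 cm to the left of lens 2 (overall magnification ≈ -0.28).

14.5 cm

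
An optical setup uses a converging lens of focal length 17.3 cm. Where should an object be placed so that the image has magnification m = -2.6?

24.0 cm

m = −d_i/d_o ⇒ d_i = −m·d_o.
1/f = 1/d_o + 1/d_i = 1/d_o − 1/(m·d_o) = (1 − 1/m)/d_o, so d_o = f(1 − 1/m) = (17.30)(1 − 1/(-2.6)) = 24.0 cm.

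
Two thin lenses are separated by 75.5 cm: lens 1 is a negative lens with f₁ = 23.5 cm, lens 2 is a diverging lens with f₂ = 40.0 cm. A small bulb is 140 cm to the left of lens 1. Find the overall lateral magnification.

f₁ = −23.5 cm (diverging).
Lens 1: 1/d_i1 = 1/(-23.5) − 1/(140) = -0.04970, so d_i1 = -20.12 cm; m₁ = −d_i1/d_o1 = +0.1437.
d_o2 = 75.5 − (-20.12) = 95.62 cm.
f₂ = −40.0 cm (diverging).
Lens 2: 1/d_i2 = 1/(-40.0) − 1/(95.62) = -0.03546, so d_i2 = -28.20 cm; m₂ = −d_i2/d_o2 = +0.2949.
m = m₁·m₂ = (+0.1437)(+0.2949) = +0.0424.

m = +0.0424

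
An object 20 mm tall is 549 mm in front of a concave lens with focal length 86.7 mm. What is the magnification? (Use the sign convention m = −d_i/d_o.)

For a concave lens, f = -86.7 mm.
1/d_i = 1/f − 1/d_o = 1/(-86.70) − 1/(549) = -0.01336, so d_i = -74.88 mm.
m = −d_i/d_o = −(-74.88)/(549) = +0.136.
The image is virtual, upright and reduced, on the same side as the object.

m = +0.136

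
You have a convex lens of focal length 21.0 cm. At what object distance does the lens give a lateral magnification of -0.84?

46.0 cm

m = −d_i/d_o ⇒ d_i = −m·d_o.
1/f = 1/d_o + 1/d_i = 1/d_o − 1/(m·d_o) = (1 − 1/m)/d_o, so d_o = f(1 − 1/m) = (21.00)(1 − 1/(-0.84)) = 46.0 cm.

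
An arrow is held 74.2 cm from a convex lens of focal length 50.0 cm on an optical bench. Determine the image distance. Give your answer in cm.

Thin-lens equation: 1/q = 1/f − 1/p = 1/(50.00) − 1/(74.2) = 0.02000 − 0.01348 = 0.006523, so q = 153 cm.
The image is real, inverted and enlarged, on the far side of the lens.

153 cm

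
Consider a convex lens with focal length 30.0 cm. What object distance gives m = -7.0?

34.3 cm

m = −d_i/d_o ⇒ d_i = −m·d_o.
1/f = 1/d_o + 1/d_i = 1/d_o − 1/(m·d_o) = (1 − 1/m)/d_o, so d_o = f(1 − 1/m) = (30.00)(1 − 1/(-7.0)) = 34.3 cm.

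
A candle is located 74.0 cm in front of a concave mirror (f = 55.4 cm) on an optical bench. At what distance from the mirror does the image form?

Mirror equation: 1/d_i = 1/f − 1/d_o = 1/(55.40) − 1/(74.0) = 0.01805 − 0.01351 = 0.004537, so d_i = 220 cm.
The image is real, inverted and enlarged, in front of the mirror.

220 cm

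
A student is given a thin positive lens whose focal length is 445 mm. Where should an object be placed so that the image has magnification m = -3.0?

m = −d_i/d_o ⇒ d_i = −m·d_o.
1/f = 1/d_o + 1/d_i = 1/d_o − 1/(m·d_o) = (1 − 1/m)/d_o, so d_o = f(1 − 1/m) = (445.0)(1 − 1/(-3.0)) = 593 mm.

593 mm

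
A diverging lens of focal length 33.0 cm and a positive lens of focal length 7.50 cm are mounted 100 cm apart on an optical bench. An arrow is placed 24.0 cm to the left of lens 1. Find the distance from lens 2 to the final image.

Lens 1 is diverging, so f₁ = −33.0 cm.
Lens 1: 1/d_i1 = 1/f₁ − 1/d_o1 = 1/(-33.0) − 1/(24.0) = -0.07197, so d_i1 = -13.89 cm.
The intermediate image is 13.89 cm to the left of lens 1 (virtual), which is 100 − (-13.89) = 113.9 cm to the left of lens 2, so d_o2 = +113.9 cm.
Lens 2: 1/d_i2 = 1/f₂ − 1/d_o2 = 1/(7.50) − 1/(113.9) = 0.1246, so d_i2 = 8.03 cm.
The final image is real, 8.03 cm to the right of lens 2 (overall magnification ≈ -0.041).

8.03 cm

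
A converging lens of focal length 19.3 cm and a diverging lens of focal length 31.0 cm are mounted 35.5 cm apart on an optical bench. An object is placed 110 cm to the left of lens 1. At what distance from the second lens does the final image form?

8.70 cm

Lens 1: 1/d_i1 = 1/f₁ − 1/d_o1 = 1/(19.3) − 1/(110) = 0.04272, so d_i1 = 23.41 cm.
The intermediate image is 23.41 cm to the right of lens 1, which is 35.5 − (23.41) = 12.09 cm to the left of lens 2, so d_o2 = +12.09 cm.
Lens 2 is diverging, so f₂ = −31.0 cm.
Lens 2: 1/d_i2 = 1/f₂ − 1/d_o2 = 1/(-31.0) − 1/(12.09) = -0.1150, so d_i2 = -8.70 cm.
The final image is virtual, 8.70 cm to the left of lens 2 (overall magnification ≈ -0.15).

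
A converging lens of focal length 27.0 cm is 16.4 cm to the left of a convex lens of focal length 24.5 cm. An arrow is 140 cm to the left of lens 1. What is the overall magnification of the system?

Lens 1: 1/d_i1 = 1/(27.0) − 1/(140) = 0.02989, so d_i1 = 33.45 cm; m₁ = −d_i1/d_o1 = -0.2389.
d_o2 = 16.4 − (33.45) = -17.05 cm (virtual object).
Lens 2: 1/d_i2 = 1/(24.5) − 1/(-17.05) = 0.09947, so d_i2 = 10.05 cm; m₂ = −d_i2/d_o2 = +0.5897.
m = m₁·m₂ = (-0.2389)(+0.5897) = -0.141.

m = -0.141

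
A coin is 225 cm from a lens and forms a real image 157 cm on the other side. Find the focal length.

Real image ⇒ d_i = +157 cm.
1/f = 1/d_o + 1/d_i = 1/(225) + 1/(157) = 0.01081, so f = 92.5 cm.
Since f is positive, the lens is converging.

f = 92.5 cm (converging)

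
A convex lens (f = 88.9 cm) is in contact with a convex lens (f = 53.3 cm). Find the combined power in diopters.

P₁ = 1/f₁ = 1/(0.889 m) = +1.125 D; P₂ = 1/f₂ = 1/(0.533 m) = +1.876 D.
For thin lenses in contact, P = P₁ + P₂ = (+1.125) + (+1.876) = +3.00 D.

P = +3.00 D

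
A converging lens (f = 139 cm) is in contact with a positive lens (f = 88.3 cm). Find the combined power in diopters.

P₁ = 1/f₁ = 1/(1.39 m) = +0.7194 D; P₂ = 1/f₂ = 1/(0.883 m) = +1.133 D.
For thin lenses in contact, P = P₁ + P₂ = (+0.7194) + (+1.133) = +1.85 D.

P = +1.85 D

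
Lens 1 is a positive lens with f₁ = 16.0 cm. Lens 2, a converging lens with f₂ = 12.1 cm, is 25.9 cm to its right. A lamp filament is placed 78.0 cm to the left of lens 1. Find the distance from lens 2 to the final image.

Lens 1: 1/d_i1 = 1/f₁ − 1/d_o1 = 1/(16.0) − 1/(78.0) = 0.04968, so d_i1 = 20.13 cm.
The intermediate image is 20.13 cm to the right of lens 1, which is 25.9 − (20.13) = 5.770 cm to the left of lens 2, so d_o2 = +5.770 cm.
Lens 2: 1/d_i2 = 1/f₂ − 1/d_o2 = 1/(12.1) − 1/(5.770) = -0.09067, so d_i2 = -11.0 cm.
The final image is virtual, 11.0 cm to the left of lens 2 (overall magnification ≈ -0.49).

11.0 cm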